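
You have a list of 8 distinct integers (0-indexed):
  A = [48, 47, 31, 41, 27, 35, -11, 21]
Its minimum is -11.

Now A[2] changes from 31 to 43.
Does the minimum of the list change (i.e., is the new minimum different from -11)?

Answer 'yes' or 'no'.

Answer: no

Derivation:
Old min = -11
Change: A[2] 31 -> 43
Changed element was NOT the min; min changes only if 43 < -11.
New min = -11; changed? no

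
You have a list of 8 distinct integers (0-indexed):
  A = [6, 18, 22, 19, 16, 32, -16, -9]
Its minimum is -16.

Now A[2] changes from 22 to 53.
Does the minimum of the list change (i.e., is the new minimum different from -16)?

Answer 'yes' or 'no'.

Answer: no

Derivation:
Old min = -16
Change: A[2] 22 -> 53
Changed element was NOT the min; min changes only if 53 < -16.
New min = -16; changed? no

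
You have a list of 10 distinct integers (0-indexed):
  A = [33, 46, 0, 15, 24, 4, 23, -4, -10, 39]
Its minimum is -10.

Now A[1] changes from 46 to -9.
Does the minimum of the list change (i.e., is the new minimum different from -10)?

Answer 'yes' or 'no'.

Old min = -10
Change: A[1] 46 -> -9
Changed element was NOT the min; min changes only if -9 < -10.
New min = -10; changed? no

Answer: no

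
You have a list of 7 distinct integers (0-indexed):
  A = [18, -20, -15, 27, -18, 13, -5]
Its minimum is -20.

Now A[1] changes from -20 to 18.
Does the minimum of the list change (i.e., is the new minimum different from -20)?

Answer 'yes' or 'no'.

Answer: yes

Derivation:
Old min = -20
Change: A[1] -20 -> 18
Changed element was the min; new min must be rechecked.
New min = -18; changed? yes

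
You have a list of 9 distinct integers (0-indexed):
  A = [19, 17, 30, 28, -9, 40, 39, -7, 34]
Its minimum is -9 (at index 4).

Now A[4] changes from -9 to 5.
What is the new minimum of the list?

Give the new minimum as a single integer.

Answer: -7

Derivation:
Old min = -9 (at index 4)
Change: A[4] -9 -> 5
Changed element WAS the min. Need to check: is 5 still <= all others?
  Min of remaining elements: -7
  New min = min(5, -7) = -7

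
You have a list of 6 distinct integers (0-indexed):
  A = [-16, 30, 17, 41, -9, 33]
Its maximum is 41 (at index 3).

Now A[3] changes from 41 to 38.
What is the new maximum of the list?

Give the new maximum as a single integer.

Old max = 41 (at index 3)
Change: A[3] 41 -> 38
Changed element WAS the max -> may need rescan.
  Max of remaining elements: 33
  New max = max(38, 33) = 38

Answer: 38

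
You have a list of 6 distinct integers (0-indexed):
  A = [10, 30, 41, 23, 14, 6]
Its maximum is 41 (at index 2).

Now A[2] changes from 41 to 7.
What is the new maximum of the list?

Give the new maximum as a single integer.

Old max = 41 (at index 2)
Change: A[2] 41 -> 7
Changed element WAS the max -> may need rescan.
  Max of remaining elements: 30
  New max = max(7, 30) = 30

Answer: 30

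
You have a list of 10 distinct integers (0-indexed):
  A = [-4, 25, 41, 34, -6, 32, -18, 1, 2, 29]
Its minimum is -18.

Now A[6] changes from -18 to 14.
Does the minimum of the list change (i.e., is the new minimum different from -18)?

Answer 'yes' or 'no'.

Answer: yes

Derivation:
Old min = -18
Change: A[6] -18 -> 14
Changed element was the min; new min must be rechecked.
New min = -6; changed? yes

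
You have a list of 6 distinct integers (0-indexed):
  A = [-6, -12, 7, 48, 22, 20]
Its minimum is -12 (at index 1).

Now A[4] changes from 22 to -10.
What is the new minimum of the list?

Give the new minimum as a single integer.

Answer: -12

Derivation:
Old min = -12 (at index 1)
Change: A[4] 22 -> -10
Changed element was NOT the old min.
  New min = min(old_min, new_val) = min(-12, -10) = -12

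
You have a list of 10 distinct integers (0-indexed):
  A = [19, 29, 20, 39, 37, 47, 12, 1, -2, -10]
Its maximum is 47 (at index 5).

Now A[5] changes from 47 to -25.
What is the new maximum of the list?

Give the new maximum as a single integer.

Answer: 39

Derivation:
Old max = 47 (at index 5)
Change: A[5] 47 -> -25
Changed element WAS the max -> may need rescan.
  Max of remaining elements: 39
  New max = max(-25, 39) = 39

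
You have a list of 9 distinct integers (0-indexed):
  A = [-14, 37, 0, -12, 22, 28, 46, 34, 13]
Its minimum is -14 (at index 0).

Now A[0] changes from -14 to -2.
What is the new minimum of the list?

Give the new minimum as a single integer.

Answer: -12

Derivation:
Old min = -14 (at index 0)
Change: A[0] -14 -> -2
Changed element WAS the min. Need to check: is -2 still <= all others?
  Min of remaining elements: -12
  New min = min(-2, -12) = -12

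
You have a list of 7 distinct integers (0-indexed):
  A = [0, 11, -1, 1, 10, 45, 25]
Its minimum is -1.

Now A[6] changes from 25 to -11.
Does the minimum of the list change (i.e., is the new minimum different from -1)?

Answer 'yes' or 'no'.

Old min = -1
Change: A[6] 25 -> -11
Changed element was NOT the min; min changes only if -11 < -1.
New min = -11; changed? yes

Answer: yes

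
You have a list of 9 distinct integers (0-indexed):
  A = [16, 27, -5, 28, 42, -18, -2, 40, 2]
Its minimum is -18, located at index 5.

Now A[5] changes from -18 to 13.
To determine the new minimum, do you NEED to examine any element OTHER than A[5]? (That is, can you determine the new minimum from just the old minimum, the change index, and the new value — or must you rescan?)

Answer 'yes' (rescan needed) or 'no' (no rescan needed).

Old min = -18 at index 5
Change at index 5: -18 -> 13
Index 5 WAS the min and new value 13 > old min -18. Must rescan other elements to find the new min.
Needs rescan: yes

Answer: yes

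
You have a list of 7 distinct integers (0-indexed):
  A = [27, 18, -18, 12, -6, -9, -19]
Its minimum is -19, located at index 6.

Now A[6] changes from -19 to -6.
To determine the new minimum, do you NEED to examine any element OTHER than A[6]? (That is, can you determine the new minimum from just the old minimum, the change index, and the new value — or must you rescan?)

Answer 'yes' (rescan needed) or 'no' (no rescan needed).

Answer: yes

Derivation:
Old min = -19 at index 6
Change at index 6: -19 -> -6
Index 6 WAS the min and new value -6 > old min -19. Must rescan other elements to find the new min.
Needs rescan: yes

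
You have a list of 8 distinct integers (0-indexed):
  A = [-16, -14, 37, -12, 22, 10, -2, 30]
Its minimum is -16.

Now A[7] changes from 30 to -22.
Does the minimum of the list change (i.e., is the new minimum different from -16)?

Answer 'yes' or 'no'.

Old min = -16
Change: A[7] 30 -> -22
Changed element was NOT the min; min changes only if -22 < -16.
New min = -22; changed? yes

Answer: yes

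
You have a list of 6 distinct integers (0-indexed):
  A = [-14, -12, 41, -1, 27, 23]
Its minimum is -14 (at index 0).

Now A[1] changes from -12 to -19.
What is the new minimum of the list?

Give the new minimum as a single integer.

Answer: -19

Derivation:
Old min = -14 (at index 0)
Change: A[1] -12 -> -19
Changed element was NOT the old min.
  New min = min(old_min, new_val) = min(-14, -19) = -19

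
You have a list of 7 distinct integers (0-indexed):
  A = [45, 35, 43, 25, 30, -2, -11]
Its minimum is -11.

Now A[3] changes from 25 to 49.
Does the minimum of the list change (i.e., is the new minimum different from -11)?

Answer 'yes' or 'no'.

Old min = -11
Change: A[3] 25 -> 49
Changed element was NOT the min; min changes only if 49 < -11.
New min = -11; changed? no

Answer: no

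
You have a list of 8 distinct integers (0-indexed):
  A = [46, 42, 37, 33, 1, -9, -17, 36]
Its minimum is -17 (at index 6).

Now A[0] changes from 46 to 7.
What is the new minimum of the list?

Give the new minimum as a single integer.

Answer: -17

Derivation:
Old min = -17 (at index 6)
Change: A[0] 46 -> 7
Changed element was NOT the old min.
  New min = min(old_min, new_val) = min(-17, 7) = -17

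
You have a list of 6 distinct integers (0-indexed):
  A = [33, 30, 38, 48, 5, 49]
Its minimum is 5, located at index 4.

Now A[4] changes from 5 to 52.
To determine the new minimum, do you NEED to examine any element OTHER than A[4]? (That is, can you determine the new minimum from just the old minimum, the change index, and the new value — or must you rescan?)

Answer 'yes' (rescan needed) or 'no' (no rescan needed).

Answer: yes

Derivation:
Old min = 5 at index 4
Change at index 4: 5 -> 52
Index 4 WAS the min and new value 52 > old min 5. Must rescan other elements to find the new min.
Needs rescan: yes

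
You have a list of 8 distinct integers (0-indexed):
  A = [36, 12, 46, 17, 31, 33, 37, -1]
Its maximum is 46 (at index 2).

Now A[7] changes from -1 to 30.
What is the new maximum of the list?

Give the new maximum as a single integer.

Answer: 46

Derivation:
Old max = 46 (at index 2)
Change: A[7] -1 -> 30
Changed element was NOT the old max.
  New max = max(old_max, new_val) = max(46, 30) = 46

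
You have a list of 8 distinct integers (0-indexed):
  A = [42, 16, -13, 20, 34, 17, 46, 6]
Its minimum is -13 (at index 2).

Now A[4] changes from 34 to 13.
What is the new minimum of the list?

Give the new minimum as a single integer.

Old min = -13 (at index 2)
Change: A[4] 34 -> 13
Changed element was NOT the old min.
  New min = min(old_min, new_val) = min(-13, 13) = -13

Answer: -13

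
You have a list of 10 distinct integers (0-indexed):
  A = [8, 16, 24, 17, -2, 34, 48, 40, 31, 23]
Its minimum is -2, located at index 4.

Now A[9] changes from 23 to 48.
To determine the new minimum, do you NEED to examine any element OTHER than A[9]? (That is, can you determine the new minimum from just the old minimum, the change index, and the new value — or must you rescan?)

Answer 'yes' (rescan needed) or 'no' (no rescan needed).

Answer: no

Derivation:
Old min = -2 at index 4
Change at index 9: 23 -> 48
Index 9 was NOT the min. New min = min(-2, 48). No rescan of other elements needed.
Needs rescan: no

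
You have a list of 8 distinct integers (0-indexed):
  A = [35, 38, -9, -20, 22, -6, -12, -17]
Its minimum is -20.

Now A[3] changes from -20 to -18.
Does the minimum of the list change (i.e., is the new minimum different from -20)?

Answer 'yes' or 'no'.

Answer: yes

Derivation:
Old min = -20
Change: A[3] -20 -> -18
Changed element was the min; new min must be rechecked.
New min = -18; changed? yes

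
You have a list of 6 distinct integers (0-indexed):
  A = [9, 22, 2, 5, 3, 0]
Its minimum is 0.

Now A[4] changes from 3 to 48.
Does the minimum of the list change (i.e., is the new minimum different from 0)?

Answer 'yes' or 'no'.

Answer: no

Derivation:
Old min = 0
Change: A[4] 3 -> 48
Changed element was NOT the min; min changes only if 48 < 0.
New min = 0; changed? no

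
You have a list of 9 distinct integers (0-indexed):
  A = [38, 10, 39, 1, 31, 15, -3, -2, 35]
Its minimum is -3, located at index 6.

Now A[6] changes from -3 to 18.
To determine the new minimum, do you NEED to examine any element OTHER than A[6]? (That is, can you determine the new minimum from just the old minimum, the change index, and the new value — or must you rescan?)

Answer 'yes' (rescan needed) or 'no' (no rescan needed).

Answer: yes

Derivation:
Old min = -3 at index 6
Change at index 6: -3 -> 18
Index 6 WAS the min and new value 18 > old min -3. Must rescan other elements to find the new min.
Needs rescan: yes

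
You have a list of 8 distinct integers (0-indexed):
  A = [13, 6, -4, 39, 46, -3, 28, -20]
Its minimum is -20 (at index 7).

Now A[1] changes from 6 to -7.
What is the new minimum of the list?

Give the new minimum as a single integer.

Old min = -20 (at index 7)
Change: A[1] 6 -> -7
Changed element was NOT the old min.
  New min = min(old_min, new_val) = min(-20, -7) = -20

Answer: -20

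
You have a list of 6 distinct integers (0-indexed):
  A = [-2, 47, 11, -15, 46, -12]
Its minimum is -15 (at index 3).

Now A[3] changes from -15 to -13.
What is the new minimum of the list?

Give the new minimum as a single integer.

Old min = -15 (at index 3)
Change: A[3] -15 -> -13
Changed element WAS the min. Need to check: is -13 still <= all others?
  Min of remaining elements: -12
  New min = min(-13, -12) = -13

Answer: -13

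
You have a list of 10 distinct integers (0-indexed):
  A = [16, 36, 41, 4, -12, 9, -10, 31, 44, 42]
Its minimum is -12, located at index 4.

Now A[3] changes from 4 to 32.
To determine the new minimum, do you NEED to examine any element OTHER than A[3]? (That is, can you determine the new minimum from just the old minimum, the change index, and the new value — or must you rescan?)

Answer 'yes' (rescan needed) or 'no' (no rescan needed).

Old min = -12 at index 4
Change at index 3: 4 -> 32
Index 3 was NOT the min. New min = min(-12, 32). No rescan of other elements needed.
Needs rescan: no

Answer: no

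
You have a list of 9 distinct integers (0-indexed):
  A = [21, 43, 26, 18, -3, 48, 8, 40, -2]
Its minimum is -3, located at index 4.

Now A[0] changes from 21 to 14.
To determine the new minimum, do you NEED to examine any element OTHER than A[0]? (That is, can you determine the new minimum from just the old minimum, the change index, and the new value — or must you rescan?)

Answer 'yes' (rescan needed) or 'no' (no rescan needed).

Old min = -3 at index 4
Change at index 0: 21 -> 14
Index 0 was NOT the min. New min = min(-3, 14). No rescan of other elements needed.
Needs rescan: no

Answer: no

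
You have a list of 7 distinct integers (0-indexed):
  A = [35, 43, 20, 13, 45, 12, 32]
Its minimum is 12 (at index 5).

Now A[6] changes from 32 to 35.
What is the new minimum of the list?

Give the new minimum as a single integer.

Answer: 12

Derivation:
Old min = 12 (at index 5)
Change: A[6] 32 -> 35
Changed element was NOT the old min.
  New min = min(old_min, new_val) = min(12, 35) = 12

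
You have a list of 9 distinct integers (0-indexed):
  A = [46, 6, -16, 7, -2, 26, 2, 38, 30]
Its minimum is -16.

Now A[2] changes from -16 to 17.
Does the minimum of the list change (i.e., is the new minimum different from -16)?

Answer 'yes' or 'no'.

Answer: yes

Derivation:
Old min = -16
Change: A[2] -16 -> 17
Changed element was the min; new min must be rechecked.
New min = -2; changed? yes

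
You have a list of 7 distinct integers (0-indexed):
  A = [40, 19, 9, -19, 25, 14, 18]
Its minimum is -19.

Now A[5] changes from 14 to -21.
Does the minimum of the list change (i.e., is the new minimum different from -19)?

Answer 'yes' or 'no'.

Answer: yes

Derivation:
Old min = -19
Change: A[5] 14 -> -21
Changed element was NOT the min; min changes only if -21 < -19.
New min = -21; changed? yes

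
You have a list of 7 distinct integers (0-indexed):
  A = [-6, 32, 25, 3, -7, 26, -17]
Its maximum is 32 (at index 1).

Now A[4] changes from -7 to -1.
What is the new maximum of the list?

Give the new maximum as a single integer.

Old max = 32 (at index 1)
Change: A[4] -7 -> -1
Changed element was NOT the old max.
  New max = max(old_max, new_val) = max(32, -1) = 32

Answer: 32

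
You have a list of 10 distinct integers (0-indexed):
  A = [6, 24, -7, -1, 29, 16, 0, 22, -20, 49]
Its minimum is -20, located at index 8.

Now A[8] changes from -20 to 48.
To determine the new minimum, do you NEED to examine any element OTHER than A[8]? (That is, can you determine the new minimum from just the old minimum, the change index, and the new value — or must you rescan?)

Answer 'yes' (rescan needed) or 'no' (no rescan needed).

Old min = -20 at index 8
Change at index 8: -20 -> 48
Index 8 WAS the min and new value 48 > old min -20. Must rescan other elements to find the new min.
Needs rescan: yes

Answer: yes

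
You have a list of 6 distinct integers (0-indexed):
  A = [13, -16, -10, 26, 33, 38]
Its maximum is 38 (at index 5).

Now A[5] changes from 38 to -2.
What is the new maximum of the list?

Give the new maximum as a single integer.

Old max = 38 (at index 5)
Change: A[5] 38 -> -2
Changed element WAS the max -> may need rescan.
  Max of remaining elements: 33
  New max = max(-2, 33) = 33

Answer: 33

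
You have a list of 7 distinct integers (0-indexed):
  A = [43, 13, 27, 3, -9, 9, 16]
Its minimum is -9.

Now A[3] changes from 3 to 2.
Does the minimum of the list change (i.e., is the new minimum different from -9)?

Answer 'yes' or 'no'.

Answer: no

Derivation:
Old min = -9
Change: A[3] 3 -> 2
Changed element was NOT the min; min changes only if 2 < -9.
New min = -9; changed? no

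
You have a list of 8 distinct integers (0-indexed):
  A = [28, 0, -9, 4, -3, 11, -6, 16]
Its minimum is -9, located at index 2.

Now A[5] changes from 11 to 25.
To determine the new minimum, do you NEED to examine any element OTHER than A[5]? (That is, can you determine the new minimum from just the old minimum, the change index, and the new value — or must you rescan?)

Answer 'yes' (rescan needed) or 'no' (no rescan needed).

Old min = -9 at index 2
Change at index 5: 11 -> 25
Index 5 was NOT the min. New min = min(-9, 25). No rescan of other elements needed.
Needs rescan: no

Answer: no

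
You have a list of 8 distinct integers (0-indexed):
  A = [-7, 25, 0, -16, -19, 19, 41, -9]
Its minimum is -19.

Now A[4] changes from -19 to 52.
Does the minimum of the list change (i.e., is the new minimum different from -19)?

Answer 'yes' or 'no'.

Old min = -19
Change: A[4] -19 -> 52
Changed element was the min; new min must be rechecked.
New min = -16; changed? yes

Answer: yes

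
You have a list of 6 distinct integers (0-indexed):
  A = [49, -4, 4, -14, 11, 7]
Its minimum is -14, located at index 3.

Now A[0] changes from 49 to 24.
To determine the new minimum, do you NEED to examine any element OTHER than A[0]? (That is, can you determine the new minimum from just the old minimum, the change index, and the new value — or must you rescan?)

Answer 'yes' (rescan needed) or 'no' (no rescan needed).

Old min = -14 at index 3
Change at index 0: 49 -> 24
Index 0 was NOT the min. New min = min(-14, 24). No rescan of other elements needed.
Needs rescan: no

Answer: no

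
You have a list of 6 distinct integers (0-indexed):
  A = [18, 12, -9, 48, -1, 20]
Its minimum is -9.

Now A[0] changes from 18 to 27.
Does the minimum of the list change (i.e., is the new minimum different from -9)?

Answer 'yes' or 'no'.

Old min = -9
Change: A[0] 18 -> 27
Changed element was NOT the min; min changes only if 27 < -9.
New min = -9; changed? no

Answer: no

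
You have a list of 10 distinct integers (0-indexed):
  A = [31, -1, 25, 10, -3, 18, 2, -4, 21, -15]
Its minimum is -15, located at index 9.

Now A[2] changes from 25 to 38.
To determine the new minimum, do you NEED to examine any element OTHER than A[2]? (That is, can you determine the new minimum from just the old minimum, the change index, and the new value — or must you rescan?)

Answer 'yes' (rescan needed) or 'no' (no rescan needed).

Answer: no

Derivation:
Old min = -15 at index 9
Change at index 2: 25 -> 38
Index 2 was NOT the min. New min = min(-15, 38). No rescan of other elements needed.
Needs rescan: no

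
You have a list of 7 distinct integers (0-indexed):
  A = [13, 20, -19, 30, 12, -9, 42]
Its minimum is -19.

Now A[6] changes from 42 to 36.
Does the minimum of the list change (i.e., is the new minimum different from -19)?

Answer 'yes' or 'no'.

Old min = -19
Change: A[6] 42 -> 36
Changed element was NOT the min; min changes only if 36 < -19.
New min = -19; changed? no

Answer: no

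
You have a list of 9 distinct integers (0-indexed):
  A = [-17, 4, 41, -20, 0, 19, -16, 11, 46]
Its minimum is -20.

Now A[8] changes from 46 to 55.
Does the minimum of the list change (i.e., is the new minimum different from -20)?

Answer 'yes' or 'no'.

Answer: no

Derivation:
Old min = -20
Change: A[8] 46 -> 55
Changed element was NOT the min; min changes only if 55 < -20.
New min = -20; changed? no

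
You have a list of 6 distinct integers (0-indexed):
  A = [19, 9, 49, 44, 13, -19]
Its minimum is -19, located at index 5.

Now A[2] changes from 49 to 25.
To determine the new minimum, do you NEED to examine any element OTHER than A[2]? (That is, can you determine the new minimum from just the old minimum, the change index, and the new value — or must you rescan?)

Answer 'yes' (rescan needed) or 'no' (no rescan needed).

Answer: no

Derivation:
Old min = -19 at index 5
Change at index 2: 49 -> 25
Index 2 was NOT the min. New min = min(-19, 25). No rescan of other elements needed.
Needs rescan: no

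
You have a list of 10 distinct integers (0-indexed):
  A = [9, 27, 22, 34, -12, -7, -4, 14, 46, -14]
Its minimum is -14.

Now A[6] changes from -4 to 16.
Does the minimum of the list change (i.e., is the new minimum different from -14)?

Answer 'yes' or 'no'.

Answer: no

Derivation:
Old min = -14
Change: A[6] -4 -> 16
Changed element was NOT the min; min changes only if 16 < -14.
New min = -14; changed? no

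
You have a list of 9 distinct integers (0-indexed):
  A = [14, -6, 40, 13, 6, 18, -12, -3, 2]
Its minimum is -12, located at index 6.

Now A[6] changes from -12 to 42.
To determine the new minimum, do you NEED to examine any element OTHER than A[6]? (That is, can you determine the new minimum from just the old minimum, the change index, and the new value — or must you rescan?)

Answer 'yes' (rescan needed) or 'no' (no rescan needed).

Old min = -12 at index 6
Change at index 6: -12 -> 42
Index 6 WAS the min and new value 42 > old min -12. Must rescan other elements to find the new min.
Needs rescan: yes

Answer: yes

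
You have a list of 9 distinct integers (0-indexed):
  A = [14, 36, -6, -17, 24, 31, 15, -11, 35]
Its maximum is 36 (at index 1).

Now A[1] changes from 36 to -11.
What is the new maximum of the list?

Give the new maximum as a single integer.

Old max = 36 (at index 1)
Change: A[1] 36 -> -11
Changed element WAS the max -> may need rescan.
  Max of remaining elements: 35
  New max = max(-11, 35) = 35

Answer: 35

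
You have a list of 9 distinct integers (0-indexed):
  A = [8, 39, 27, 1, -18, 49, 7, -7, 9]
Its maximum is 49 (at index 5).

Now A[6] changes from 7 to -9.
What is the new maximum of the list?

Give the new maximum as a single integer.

Answer: 49

Derivation:
Old max = 49 (at index 5)
Change: A[6] 7 -> -9
Changed element was NOT the old max.
  New max = max(old_max, new_val) = max(49, -9) = 49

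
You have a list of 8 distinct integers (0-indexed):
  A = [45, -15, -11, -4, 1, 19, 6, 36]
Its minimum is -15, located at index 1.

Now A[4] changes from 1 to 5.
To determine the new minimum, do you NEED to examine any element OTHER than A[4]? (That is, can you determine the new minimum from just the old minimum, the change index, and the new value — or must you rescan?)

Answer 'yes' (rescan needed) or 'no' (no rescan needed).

Answer: no

Derivation:
Old min = -15 at index 1
Change at index 4: 1 -> 5
Index 4 was NOT the min. New min = min(-15, 5). No rescan of other elements needed.
Needs rescan: no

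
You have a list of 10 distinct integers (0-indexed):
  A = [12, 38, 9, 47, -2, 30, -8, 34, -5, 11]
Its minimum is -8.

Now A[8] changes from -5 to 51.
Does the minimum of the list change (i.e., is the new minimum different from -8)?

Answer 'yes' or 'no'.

Old min = -8
Change: A[8] -5 -> 51
Changed element was NOT the min; min changes only if 51 < -8.
New min = -8; changed? no

Answer: no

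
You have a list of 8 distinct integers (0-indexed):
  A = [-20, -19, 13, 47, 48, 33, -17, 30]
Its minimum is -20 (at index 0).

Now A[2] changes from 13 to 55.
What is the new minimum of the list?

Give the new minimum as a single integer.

Answer: -20

Derivation:
Old min = -20 (at index 0)
Change: A[2] 13 -> 55
Changed element was NOT the old min.
  New min = min(old_min, new_val) = min(-20, 55) = -20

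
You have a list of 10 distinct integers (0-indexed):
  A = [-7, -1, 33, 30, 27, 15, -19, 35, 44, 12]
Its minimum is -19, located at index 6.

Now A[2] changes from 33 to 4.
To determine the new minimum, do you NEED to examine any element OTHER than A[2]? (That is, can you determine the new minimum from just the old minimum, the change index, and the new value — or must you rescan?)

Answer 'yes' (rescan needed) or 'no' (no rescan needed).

Answer: no

Derivation:
Old min = -19 at index 6
Change at index 2: 33 -> 4
Index 2 was NOT the min. New min = min(-19, 4). No rescan of other elements needed.
Needs rescan: no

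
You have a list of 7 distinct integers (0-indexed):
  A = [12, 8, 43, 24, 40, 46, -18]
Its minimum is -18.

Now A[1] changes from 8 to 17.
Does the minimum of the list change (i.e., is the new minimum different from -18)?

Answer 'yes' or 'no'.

Answer: no

Derivation:
Old min = -18
Change: A[1] 8 -> 17
Changed element was NOT the min; min changes only if 17 < -18.
New min = -18; changed? no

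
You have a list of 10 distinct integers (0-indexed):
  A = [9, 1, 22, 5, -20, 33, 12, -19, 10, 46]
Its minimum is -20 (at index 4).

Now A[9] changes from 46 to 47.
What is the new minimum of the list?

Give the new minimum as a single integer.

Answer: -20

Derivation:
Old min = -20 (at index 4)
Change: A[9] 46 -> 47
Changed element was NOT the old min.
  New min = min(old_min, new_val) = min(-20, 47) = -20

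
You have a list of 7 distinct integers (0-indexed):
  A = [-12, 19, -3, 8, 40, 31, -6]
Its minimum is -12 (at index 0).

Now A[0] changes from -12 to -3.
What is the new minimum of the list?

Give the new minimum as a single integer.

Old min = -12 (at index 0)
Change: A[0] -12 -> -3
Changed element WAS the min. Need to check: is -3 still <= all others?
  Min of remaining elements: -6
  New min = min(-3, -6) = -6

Answer: -6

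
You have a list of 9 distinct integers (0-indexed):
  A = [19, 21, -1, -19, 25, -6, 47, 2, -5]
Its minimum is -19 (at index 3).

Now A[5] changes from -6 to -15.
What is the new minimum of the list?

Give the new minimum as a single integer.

Answer: -19

Derivation:
Old min = -19 (at index 3)
Change: A[5] -6 -> -15
Changed element was NOT the old min.
  New min = min(old_min, new_val) = min(-19, -15) = -19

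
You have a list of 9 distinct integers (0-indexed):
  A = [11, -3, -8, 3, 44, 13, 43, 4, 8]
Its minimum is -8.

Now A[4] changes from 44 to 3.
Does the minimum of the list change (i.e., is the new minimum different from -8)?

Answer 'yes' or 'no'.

Answer: no

Derivation:
Old min = -8
Change: A[4] 44 -> 3
Changed element was NOT the min; min changes only if 3 < -8.
New min = -8; changed? no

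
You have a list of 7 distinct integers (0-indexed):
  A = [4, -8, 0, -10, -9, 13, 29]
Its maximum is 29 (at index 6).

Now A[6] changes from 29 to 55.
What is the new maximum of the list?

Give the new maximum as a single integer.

Old max = 29 (at index 6)
Change: A[6] 29 -> 55
Changed element WAS the max -> may need rescan.
  Max of remaining elements: 13
  New max = max(55, 13) = 55

Answer: 55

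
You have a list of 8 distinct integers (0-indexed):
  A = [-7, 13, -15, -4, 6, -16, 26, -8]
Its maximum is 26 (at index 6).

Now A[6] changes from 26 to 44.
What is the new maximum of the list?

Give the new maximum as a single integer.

Answer: 44

Derivation:
Old max = 26 (at index 6)
Change: A[6] 26 -> 44
Changed element WAS the max -> may need rescan.
  Max of remaining elements: 13
  New max = max(44, 13) = 44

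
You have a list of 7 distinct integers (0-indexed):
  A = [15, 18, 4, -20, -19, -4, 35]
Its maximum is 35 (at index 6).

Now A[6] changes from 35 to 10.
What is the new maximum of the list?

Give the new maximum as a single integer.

Old max = 35 (at index 6)
Change: A[6] 35 -> 10
Changed element WAS the max -> may need rescan.
  Max of remaining elements: 18
  New max = max(10, 18) = 18

Answer: 18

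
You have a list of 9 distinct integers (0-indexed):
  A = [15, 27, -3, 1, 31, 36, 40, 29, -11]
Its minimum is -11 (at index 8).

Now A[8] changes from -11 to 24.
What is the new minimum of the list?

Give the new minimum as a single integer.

Old min = -11 (at index 8)
Change: A[8] -11 -> 24
Changed element WAS the min. Need to check: is 24 still <= all others?
  Min of remaining elements: -3
  New min = min(24, -3) = -3

Answer: -3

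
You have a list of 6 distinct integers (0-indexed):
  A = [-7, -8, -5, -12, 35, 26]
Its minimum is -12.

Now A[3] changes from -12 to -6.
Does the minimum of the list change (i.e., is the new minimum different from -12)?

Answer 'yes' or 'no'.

Answer: yes

Derivation:
Old min = -12
Change: A[3] -12 -> -6
Changed element was the min; new min must be rechecked.
New min = -8; changed? yes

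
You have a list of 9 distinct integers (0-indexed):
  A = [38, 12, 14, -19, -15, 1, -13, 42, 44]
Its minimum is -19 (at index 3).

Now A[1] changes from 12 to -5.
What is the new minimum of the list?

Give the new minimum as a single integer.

Old min = -19 (at index 3)
Change: A[1] 12 -> -5
Changed element was NOT the old min.
  New min = min(old_min, new_val) = min(-19, -5) = -19

Answer: -19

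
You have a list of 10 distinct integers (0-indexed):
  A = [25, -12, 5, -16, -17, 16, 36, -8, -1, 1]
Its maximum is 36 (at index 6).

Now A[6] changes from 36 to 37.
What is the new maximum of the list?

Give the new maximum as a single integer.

Answer: 37

Derivation:
Old max = 36 (at index 6)
Change: A[6] 36 -> 37
Changed element WAS the max -> may need rescan.
  Max of remaining elements: 25
  New max = max(37, 25) = 37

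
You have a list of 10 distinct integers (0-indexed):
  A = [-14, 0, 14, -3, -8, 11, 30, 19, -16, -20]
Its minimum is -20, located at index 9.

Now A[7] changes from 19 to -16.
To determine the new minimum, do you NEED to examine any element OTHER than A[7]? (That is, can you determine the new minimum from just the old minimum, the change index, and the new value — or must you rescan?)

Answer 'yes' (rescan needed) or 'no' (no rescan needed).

Old min = -20 at index 9
Change at index 7: 19 -> -16
Index 7 was NOT the min. New min = min(-20, -16). No rescan of other elements needed.
Needs rescan: no

Answer: no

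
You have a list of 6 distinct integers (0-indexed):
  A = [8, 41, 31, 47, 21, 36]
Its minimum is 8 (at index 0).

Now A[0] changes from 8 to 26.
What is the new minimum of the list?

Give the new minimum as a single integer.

Answer: 21

Derivation:
Old min = 8 (at index 0)
Change: A[0] 8 -> 26
Changed element WAS the min. Need to check: is 26 still <= all others?
  Min of remaining elements: 21
  New min = min(26, 21) = 21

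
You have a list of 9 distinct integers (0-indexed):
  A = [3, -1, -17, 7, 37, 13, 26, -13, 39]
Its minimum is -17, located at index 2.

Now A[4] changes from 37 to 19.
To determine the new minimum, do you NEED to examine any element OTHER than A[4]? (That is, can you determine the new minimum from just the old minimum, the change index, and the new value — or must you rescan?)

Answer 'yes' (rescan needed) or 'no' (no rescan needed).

Old min = -17 at index 2
Change at index 4: 37 -> 19
Index 4 was NOT the min. New min = min(-17, 19). No rescan of other elements needed.
Needs rescan: no

Answer: no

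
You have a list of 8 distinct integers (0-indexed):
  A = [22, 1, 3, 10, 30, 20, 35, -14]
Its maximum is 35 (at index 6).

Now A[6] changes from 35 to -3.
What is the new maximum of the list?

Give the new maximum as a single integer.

Old max = 35 (at index 6)
Change: A[6] 35 -> -3
Changed element WAS the max -> may need rescan.
  Max of remaining elements: 30
  New max = max(-3, 30) = 30

Answer: 30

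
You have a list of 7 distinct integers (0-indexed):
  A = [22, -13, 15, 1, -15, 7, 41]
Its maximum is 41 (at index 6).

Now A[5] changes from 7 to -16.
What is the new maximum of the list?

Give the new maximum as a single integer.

Answer: 41

Derivation:
Old max = 41 (at index 6)
Change: A[5] 7 -> -16
Changed element was NOT the old max.
  New max = max(old_max, new_val) = max(41, -16) = 41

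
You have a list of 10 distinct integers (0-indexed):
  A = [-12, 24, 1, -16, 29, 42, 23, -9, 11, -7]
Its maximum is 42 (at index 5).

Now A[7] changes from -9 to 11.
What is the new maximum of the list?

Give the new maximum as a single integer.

Old max = 42 (at index 5)
Change: A[7] -9 -> 11
Changed element was NOT the old max.
  New max = max(old_max, new_val) = max(42, 11) = 42

Answer: 42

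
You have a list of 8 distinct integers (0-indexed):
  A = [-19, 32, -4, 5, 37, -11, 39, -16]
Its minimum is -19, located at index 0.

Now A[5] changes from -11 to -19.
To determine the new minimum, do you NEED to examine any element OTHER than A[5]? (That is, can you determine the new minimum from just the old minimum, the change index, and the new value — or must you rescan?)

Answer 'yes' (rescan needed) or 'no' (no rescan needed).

Old min = -19 at index 0
Change at index 5: -11 -> -19
Index 5 was NOT the min. New min = min(-19, -19). No rescan of other elements needed.
Needs rescan: no

Answer: no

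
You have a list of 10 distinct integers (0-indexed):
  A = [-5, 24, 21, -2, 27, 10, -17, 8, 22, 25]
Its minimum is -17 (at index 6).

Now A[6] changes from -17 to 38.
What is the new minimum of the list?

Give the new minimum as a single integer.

Answer: -5

Derivation:
Old min = -17 (at index 6)
Change: A[6] -17 -> 38
Changed element WAS the min. Need to check: is 38 still <= all others?
  Min of remaining elements: -5
  New min = min(38, -5) = -5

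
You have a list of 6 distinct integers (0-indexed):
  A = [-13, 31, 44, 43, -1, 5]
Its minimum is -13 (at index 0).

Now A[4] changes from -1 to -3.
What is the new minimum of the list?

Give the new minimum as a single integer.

Answer: -13

Derivation:
Old min = -13 (at index 0)
Change: A[4] -1 -> -3
Changed element was NOT the old min.
  New min = min(old_min, new_val) = min(-13, -3) = -13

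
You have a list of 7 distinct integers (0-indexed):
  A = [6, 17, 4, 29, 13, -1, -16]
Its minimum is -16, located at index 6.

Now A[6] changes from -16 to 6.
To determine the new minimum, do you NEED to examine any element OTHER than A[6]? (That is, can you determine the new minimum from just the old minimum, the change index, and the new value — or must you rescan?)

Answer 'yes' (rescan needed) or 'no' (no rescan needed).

Old min = -16 at index 6
Change at index 6: -16 -> 6
Index 6 WAS the min and new value 6 > old min -16. Must rescan other elements to find the new min.
Needs rescan: yes

Answer: yes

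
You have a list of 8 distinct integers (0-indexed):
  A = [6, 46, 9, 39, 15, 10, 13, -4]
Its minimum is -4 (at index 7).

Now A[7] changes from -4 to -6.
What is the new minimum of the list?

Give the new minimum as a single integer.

Old min = -4 (at index 7)
Change: A[7] -4 -> -6
Changed element WAS the min. Need to check: is -6 still <= all others?
  Min of remaining elements: 6
  New min = min(-6, 6) = -6

Answer: -6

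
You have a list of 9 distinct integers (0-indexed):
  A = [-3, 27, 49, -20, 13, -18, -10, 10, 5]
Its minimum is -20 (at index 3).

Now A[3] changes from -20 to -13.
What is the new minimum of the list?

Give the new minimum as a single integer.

Answer: -18

Derivation:
Old min = -20 (at index 3)
Change: A[3] -20 -> -13
Changed element WAS the min. Need to check: is -13 still <= all others?
  Min of remaining elements: -18
  New min = min(-13, -18) = -18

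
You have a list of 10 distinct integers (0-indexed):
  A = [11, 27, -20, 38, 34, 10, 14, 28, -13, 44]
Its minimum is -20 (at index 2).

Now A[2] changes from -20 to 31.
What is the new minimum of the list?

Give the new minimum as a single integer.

Old min = -20 (at index 2)
Change: A[2] -20 -> 31
Changed element WAS the min. Need to check: is 31 still <= all others?
  Min of remaining elements: -13
  New min = min(31, -13) = -13

Answer: -13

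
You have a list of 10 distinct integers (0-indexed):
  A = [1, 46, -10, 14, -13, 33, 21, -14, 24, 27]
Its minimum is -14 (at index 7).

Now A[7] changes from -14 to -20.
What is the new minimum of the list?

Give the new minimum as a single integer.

Old min = -14 (at index 7)
Change: A[7] -14 -> -20
Changed element WAS the min. Need to check: is -20 still <= all others?
  Min of remaining elements: -13
  New min = min(-20, -13) = -20

Answer: -20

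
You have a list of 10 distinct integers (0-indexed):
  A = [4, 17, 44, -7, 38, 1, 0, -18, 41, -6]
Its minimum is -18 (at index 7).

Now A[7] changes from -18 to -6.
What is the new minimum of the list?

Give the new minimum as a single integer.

Answer: -7

Derivation:
Old min = -18 (at index 7)
Change: A[7] -18 -> -6
Changed element WAS the min. Need to check: is -6 still <= all others?
  Min of remaining elements: -7
  New min = min(-6, -7) = -7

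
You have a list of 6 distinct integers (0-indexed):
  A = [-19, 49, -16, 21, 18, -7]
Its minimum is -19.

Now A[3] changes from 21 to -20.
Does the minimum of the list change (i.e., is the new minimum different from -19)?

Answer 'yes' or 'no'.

Answer: yes

Derivation:
Old min = -19
Change: A[3] 21 -> -20
Changed element was NOT the min; min changes only if -20 < -19.
New min = -20; changed? yes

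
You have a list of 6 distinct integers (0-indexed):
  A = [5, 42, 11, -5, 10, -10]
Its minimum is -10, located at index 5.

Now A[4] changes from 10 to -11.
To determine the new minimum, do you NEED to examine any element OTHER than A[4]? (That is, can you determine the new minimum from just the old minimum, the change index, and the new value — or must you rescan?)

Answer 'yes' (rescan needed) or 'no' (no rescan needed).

Old min = -10 at index 5
Change at index 4: 10 -> -11
Index 4 was NOT the min. New min = min(-10, -11). No rescan of other elements needed.
Needs rescan: no

Answer: no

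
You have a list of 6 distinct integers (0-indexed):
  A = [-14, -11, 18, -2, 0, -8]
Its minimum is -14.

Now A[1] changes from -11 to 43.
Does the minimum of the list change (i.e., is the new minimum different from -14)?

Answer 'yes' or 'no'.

Answer: no

Derivation:
Old min = -14
Change: A[1] -11 -> 43
Changed element was NOT the min; min changes only if 43 < -14.
New min = -14; changed? no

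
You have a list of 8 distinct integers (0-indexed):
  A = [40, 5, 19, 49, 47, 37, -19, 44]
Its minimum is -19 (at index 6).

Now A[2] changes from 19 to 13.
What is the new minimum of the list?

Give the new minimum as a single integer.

Old min = -19 (at index 6)
Change: A[2] 19 -> 13
Changed element was NOT the old min.
  New min = min(old_min, new_val) = min(-19, 13) = -19

Answer: -19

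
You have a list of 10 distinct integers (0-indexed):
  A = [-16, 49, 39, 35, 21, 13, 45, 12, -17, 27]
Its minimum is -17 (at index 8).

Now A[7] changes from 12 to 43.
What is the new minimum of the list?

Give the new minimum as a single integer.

Old min = -17 (at index 8)
Change: A[7] 12 -> 43
Changed element was NOT the old min.
  New min = min(old_min, new_val) = min(-17, 43) = -17

Answer: -17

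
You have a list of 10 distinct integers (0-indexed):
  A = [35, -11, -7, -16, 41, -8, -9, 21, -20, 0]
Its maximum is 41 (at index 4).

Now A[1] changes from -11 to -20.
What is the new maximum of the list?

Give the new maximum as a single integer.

Answer: 41

Derivation:
Old max = 41 (at index 4)
Change: A[1] -11 -> -20
Changed element was NOT the old max.
  New max = max(old_max, new_val) = max(41, -20) = 41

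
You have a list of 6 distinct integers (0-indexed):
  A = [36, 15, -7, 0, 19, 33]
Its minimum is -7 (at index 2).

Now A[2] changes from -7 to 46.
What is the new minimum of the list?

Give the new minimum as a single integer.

Answer: 0

Derivation:
Old min = -7 (at index 2)
Change: A[2] -7 -> 46
Changed element WAS the min. Need to check: is 46 still <= all others?
  Min of remaining elements: 0
  New min = min(46, 0) = 0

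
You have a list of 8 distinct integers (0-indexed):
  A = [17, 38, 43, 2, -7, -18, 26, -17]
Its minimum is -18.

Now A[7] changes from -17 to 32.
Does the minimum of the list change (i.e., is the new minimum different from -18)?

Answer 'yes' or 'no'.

Old min = -18
Change: A[7] -17 -> 32
Changed element was NOT the min; min changes only if 32 < -18.
New min = -18; changed? no

Answer: no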